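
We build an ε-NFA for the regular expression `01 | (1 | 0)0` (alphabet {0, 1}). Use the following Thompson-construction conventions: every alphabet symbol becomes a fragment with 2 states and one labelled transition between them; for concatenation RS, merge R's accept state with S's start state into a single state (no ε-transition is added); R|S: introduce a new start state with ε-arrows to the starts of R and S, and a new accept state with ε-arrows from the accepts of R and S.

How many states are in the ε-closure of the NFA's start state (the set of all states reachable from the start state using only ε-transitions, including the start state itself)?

5

Compute the ε-closure size of each fragment's start state recursively; a symbol fragment's start has no outgoing ε-edge, so its closure is just itself (size 1).
  01 → |ε-closure| equals the left operand's closure size = 1 (its accept is not ε-reachable, so the closure stops there)
  1 | 0 → |ε-closure| = 1 + 1 + 1 = 3 (the new accept is not ε-reachable since no branch accepts ε)
  (1 | 0)0 → same as the first factor's closure: |ε-closure| = 3
  01 | (1 | 0)0 → new start ε-reaches every alternative's start; none of them accept ε, so the new accept is not reached: |ε-closure| = 1 + 1 + 3 = 5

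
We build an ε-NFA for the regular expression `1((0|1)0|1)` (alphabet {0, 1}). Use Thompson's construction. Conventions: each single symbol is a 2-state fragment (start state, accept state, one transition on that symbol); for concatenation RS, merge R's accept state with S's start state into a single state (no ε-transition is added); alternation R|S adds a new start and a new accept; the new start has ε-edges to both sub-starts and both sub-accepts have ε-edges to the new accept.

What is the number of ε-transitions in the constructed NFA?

Per subexpression:
Each of the 5 symbol leaves contributes 0 ε-transitions.
  0|1 = 4 ε-transitions
  (0|1)0 = 4 ε-transitions
  (0|1)0|1 = 8 ε-transitions
  1((0|1)0|1) = 8 ε-transitions

8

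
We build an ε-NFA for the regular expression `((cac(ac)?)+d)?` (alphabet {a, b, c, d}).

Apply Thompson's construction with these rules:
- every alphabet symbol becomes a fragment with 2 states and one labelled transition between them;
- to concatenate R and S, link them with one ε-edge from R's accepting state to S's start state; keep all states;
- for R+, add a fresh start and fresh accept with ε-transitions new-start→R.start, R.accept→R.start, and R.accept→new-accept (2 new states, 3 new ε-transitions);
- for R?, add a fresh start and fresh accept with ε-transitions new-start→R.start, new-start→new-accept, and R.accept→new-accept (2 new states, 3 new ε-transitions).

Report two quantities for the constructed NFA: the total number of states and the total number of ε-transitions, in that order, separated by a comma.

By structural recursion:
Each of the 6 symbol leaves contributes 2 states and 0 ε-transitions.
  ac = 4 states, 1 ε-transition
  (ac)? = 6 states, 4 ε-transitions
  cac(ac)? = 12 states, 7 ε-transitions
  (cac(ac)?)+ = 14 states, 10 ε-transitions
  (cac(ac)?)+d = 16 states, 11 ε-transitions
  ((cac(ac)?)+d)? = 18 states, 14 ε-transitions

18, 14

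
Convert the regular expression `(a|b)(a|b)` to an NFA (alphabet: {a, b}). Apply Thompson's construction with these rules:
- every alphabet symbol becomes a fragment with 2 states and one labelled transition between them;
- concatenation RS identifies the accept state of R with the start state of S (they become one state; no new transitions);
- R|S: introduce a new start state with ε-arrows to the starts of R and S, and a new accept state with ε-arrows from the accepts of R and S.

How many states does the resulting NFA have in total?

11

Per subexpression:
Each of the 4 symbol leaves contributes a 2-state fragment.
  a|b — 6 states
  a|b — 6 states
  (a|b)(a|b) — 11 states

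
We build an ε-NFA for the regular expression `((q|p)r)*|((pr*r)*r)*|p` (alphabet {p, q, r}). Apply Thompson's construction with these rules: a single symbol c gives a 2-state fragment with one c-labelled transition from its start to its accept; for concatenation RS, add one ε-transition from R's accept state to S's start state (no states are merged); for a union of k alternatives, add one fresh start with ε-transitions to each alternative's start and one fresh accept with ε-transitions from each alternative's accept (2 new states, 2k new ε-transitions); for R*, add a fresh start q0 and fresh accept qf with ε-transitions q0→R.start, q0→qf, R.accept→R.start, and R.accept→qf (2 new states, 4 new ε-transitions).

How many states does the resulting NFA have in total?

28

Building bottom-up:
Each of the 8 symbol leaves contributes a 2-state fragment.
  q|p : 6 states
  (q|p)r : 8 states
  ((q|p)r)* : 10 states
  r* : 4 states
  pr*r : 8 states
  (pr*r)* : 10 states
  (pr*r)*r : 12 states
  ((pr*r)*r)* : 14 states
  ((q|p)r)*|((pr*r)*r)*|p : 28 states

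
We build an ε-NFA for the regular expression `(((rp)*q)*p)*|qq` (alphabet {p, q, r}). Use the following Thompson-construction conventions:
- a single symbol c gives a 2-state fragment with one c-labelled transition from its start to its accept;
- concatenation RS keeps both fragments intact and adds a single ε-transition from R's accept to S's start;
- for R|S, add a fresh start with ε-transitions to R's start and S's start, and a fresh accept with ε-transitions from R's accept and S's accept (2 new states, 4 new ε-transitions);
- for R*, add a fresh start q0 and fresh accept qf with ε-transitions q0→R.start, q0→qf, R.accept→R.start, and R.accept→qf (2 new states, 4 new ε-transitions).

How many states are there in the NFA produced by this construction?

Building bottom-up:
Each of the 6 symbol leaves contributes a 2-state fragment.
  rp → 4 states
  (rp)* → 6 states
  (rp)*q → 8 states
  ((rp)*q)* → 10 states
  ((rp)*q)*p → 12 states
  (((rp)*q)*p)* → 14 states
  qq → 4 states
  (((rp)*q)*p)*|qq → 20 states

20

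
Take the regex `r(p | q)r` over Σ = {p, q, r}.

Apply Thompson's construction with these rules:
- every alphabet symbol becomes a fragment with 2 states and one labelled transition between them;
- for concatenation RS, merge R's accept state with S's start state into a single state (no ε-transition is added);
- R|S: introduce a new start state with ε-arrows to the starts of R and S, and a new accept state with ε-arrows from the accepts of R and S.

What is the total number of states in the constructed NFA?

By structural recursion:
Each of the 4 symbol leaves contributes a 2-state fragment.
  p | q → 6 states
  r(p | q)r → 8 states

8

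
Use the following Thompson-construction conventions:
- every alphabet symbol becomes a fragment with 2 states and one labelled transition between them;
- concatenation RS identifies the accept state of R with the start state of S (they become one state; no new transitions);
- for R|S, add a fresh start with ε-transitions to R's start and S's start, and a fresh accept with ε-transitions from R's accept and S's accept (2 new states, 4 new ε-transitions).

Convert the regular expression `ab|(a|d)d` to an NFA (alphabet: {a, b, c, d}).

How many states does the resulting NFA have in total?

Per subexpression:
Each of the 5 symbol leaves contributes a 2-state fragment.
  ab = 3 states
  a|d = 6 states
  (a|d)d = 7 states
  ab|(a|d)d = 12 states

12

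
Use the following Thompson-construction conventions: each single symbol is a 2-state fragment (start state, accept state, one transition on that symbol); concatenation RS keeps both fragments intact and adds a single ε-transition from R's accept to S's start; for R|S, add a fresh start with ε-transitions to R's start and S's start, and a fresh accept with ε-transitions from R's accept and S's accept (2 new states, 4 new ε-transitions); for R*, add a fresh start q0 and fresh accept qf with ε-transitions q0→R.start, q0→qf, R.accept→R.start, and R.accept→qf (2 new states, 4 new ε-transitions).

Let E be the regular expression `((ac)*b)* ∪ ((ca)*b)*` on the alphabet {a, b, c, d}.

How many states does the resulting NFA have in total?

22

Building bottom-up:
Each of the 6 symbol leaves contributes a 2-state fragment.
  ac — 4 states
  (ac)* — 6 states
  (ac)*b — 8 states
  ((ac)*b)* — 10 states
  ca — 4 states
  (ca)* — 6 states
  (ca)*b — 8 states
  ((ca)*b)* — 10 states
  ((ac)*b)* ∪ ((ca)*b)* — 22 states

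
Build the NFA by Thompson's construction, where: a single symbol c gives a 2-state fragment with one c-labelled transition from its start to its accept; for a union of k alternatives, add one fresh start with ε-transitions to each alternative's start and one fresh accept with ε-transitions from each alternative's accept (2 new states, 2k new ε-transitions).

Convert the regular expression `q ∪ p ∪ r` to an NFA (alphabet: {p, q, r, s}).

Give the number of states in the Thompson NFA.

Bottom-up over the parse tree:
Each of the 3 symbol leaves contributes a 2-state fragment.
  q ∪ p ∪ r → 8 states

8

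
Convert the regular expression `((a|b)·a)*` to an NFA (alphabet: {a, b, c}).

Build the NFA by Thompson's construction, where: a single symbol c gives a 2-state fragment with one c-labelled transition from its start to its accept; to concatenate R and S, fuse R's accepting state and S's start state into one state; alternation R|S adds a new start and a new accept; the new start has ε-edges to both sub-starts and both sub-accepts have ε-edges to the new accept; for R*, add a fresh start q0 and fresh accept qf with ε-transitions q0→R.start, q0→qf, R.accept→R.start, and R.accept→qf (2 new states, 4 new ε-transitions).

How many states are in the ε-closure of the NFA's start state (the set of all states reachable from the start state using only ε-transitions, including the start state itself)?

5

Let C(F) = |ε-closure(F.start)| within fragment F, and note whether F accepts ε. Symbol fragments have C = 1 and do not accept ε. Then:
  a|b : new start ε-reaches every alternative's start; none of them accept ε, so the new accept is not reached: C = 1 + 1 + 1 = 3
  (a|b)·a : same as the first factor's closure: C = 3
  ((a|b)·a)* : C = 1 (new start) + 3 (body) + 1 (new accept) = 5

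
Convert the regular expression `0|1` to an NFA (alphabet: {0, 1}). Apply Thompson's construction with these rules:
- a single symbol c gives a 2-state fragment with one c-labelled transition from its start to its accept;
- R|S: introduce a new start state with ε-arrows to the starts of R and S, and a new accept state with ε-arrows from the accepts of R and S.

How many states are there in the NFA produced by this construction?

6

By structural recursion:
Each of the 2 symbol leaves contributes a 2-state fragment.
  0|1 → 6 states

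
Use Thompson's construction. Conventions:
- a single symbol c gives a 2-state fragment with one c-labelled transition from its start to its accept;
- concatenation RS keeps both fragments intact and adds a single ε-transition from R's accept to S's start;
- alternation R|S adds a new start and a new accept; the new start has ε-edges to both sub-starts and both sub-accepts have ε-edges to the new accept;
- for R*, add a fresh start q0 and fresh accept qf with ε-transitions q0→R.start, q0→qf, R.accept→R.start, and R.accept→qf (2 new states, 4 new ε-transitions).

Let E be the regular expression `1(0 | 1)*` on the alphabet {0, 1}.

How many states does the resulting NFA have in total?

Bottom-up over the parse tree:
Each of the 3 symbol leaves contributes a 2-state fragment.
  0 | 1 : 6 states
  (0 | 1)* : 8 states
  1(0 | 1)* : 10 states

10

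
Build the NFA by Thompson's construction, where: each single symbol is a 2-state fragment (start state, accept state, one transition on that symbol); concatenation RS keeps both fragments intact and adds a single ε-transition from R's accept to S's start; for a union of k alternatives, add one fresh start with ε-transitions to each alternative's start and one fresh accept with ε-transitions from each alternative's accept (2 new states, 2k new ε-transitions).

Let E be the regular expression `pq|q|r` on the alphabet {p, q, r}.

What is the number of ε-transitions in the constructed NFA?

7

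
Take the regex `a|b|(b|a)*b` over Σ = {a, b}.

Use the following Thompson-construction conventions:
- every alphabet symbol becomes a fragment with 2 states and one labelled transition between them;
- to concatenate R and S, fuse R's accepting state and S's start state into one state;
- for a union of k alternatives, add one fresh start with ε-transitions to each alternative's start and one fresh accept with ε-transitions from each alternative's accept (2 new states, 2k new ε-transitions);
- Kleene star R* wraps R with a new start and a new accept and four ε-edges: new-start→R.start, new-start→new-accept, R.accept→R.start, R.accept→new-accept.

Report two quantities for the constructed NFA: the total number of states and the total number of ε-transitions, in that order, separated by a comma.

Recursing over subexpressions:
Each of the 5 symbol leaves contributes 2 states and 0 ε-transitions.
  b|a : 6 states, 4 ε-transitions
  (b|a)* : 8 states, 8 ε-transitions
  (b|a)*b : 9 states, 8 ε-transitions
  a|b|(b|a)*b : 15 states, 14 ε-transitions

15, 14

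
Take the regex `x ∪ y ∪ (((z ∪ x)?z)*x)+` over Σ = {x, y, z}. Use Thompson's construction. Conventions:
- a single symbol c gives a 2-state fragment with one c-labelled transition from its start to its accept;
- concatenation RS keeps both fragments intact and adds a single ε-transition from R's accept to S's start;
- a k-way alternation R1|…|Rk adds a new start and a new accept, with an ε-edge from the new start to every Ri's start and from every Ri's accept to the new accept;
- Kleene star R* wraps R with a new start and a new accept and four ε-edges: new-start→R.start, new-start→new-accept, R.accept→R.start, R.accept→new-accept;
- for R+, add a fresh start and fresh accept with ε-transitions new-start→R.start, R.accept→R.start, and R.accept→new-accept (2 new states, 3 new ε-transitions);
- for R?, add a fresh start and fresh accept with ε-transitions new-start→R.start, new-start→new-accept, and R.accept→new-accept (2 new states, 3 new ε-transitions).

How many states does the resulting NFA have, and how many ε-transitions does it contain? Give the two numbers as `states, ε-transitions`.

Bottom-up over the parse tree:
Each of the 6 symbol leaves contributes 2 states and 0 ε-transitions.
  z ∪ x → 6 states, 4 ε-transitions
  (z ∪ x)? → 8 states, 7 ε-transitions
  (z ∪ x)?z → 10 states, 8 ε-transitions
  ((z ∪ x)?z)* → 12 states, 12 ε-transitions
  ((z ∪ x)?z)*x → 14 states, 13 ε-transitions
  (((z ∪ x)?z)*x)+ → 16 states, 16 ε-transitions
  x ∪ y ∪ (((z ∪ x)?z)*x)+ → 22 states, 22 ε-transitions

22, 22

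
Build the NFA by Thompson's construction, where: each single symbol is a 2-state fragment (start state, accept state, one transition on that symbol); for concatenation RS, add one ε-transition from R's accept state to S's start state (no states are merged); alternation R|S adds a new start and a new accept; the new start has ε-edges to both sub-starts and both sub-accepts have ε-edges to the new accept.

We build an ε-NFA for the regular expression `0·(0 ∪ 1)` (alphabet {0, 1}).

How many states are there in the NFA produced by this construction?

Per subexpression:
Each of the 3 symbol leaves contributes a 2-state fragment.
  0 ∪ 1 — 6 states
  0·(0 ∪ 1) — 8 states

8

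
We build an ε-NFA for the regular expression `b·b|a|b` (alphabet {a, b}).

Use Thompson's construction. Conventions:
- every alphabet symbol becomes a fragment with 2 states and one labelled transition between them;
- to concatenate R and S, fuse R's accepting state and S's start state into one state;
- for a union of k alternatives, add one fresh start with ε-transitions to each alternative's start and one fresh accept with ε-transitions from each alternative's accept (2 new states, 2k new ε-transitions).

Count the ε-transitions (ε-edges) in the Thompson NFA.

6

Recursing over subexpressions:
Each of the 4 symbol leaves contributes 0 ε-transitions.
  b·b = 0 ε-transitions
  b·b|a|b = 6 ε-transitions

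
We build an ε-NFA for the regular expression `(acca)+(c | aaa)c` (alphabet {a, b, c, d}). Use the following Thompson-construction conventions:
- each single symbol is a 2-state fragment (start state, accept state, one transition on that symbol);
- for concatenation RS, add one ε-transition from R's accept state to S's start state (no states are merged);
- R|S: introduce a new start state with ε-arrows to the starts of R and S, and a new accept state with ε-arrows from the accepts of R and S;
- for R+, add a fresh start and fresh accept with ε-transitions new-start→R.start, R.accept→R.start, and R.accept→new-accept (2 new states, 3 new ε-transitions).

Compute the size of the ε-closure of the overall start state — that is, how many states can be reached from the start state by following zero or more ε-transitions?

2

Let C(F) = |ε-closure(F.start)| within fragment F, and note whether F accepts ε. Symbol fragments have C = 1 and do not accept ε. Then:
  acca — same as the first factor's closure: C = 1
  (acca)+ — new start ε-reaches only the body's start; the new accept needs a symbol first: C = 1 + 1 = 2
  aaa — C equals the left operand's closure size = 1 (its accept is not ε-reachable, so the closure stops there)
  c | aaa — new start ε-reaches every alternative's start; none of them accept ε, so the new accept is not reached: C = 1 + 1 + 1 = 3
  (acca)+(c | aaa)c — same as the first factor's closure: C = 2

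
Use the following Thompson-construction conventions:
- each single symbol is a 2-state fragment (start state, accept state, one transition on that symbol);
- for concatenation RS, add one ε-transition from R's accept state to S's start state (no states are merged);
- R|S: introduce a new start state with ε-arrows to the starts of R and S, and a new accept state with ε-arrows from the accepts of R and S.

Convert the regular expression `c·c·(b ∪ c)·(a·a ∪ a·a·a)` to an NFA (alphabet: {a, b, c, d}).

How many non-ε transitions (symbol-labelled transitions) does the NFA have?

9

Bottom-up over the parse tree:
Each of the 9 symbol leaves contributes exactly 1 symbol transition.
  b ∪ c — 2 symbol transitions
  a·a — 2 symbol transitions
  a·a·a — 3 symbol transitions
  a·a ∪ a·a·a — 5 symbol transitions
  c·c·(b ∪ c)·(a·a ∪ a·a·a) — 9 symbol transitions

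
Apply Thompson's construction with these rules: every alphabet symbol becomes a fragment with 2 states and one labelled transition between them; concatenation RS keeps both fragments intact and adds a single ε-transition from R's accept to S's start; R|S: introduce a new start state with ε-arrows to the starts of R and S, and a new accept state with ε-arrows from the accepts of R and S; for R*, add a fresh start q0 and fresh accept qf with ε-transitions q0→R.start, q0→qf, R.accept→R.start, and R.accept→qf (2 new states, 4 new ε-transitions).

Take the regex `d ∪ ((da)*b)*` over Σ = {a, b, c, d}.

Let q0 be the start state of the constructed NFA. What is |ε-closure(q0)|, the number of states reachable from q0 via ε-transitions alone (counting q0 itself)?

Work bottom-up. For each fragment F, track |ε-closure(F.start)| and whether F's accept lies in that closure (i.e. whether F accepts ε). A single-symbol fragment has closure size 1 and does not accept ε.
  da : C equals the left operand's closure size = 1 (its accept is not ε-reachable, so the closure stops there)
  (da)* : C = 1 (new start) + 1 (body) + 1 (new accept) = 3
  (da)*b : C = 3 + 1 = 4 (closure spills across the concat boundary because the left factor accepts ε)
  ((da)*b)* : the star's fresh start ε-reaches both the body's start and the fresh accept: C = 2 + 4 = 6
  d ∪ ((da)*b)* : C = 1 (new start) + (1 + 6) + 1 (new accept, since some branch ε-reaches its own accept) = 9

9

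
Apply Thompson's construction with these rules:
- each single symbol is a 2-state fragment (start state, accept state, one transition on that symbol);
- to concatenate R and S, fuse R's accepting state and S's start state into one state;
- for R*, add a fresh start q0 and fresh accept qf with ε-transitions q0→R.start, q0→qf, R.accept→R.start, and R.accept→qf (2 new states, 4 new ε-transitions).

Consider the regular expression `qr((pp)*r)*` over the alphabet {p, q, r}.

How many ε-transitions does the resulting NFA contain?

8

Building bottom-up:
Each of the 5 symbol leaves contributes 0 ε-transitions.
  pp = 0 ε-transitions
  (pp)* = 4 ε-transitions
  (pp)*r = 4 ε-transitions
  ((pp)*r)* = 8 ε-transitions
  qr((pp)*r)* = 8 ε-transitions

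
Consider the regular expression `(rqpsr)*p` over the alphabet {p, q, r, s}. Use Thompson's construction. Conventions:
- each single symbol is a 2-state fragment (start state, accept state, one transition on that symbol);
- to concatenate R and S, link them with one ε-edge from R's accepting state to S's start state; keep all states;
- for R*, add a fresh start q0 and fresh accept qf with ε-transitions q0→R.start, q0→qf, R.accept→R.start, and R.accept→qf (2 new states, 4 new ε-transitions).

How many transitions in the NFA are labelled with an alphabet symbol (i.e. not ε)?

6

Per subexpression:
Each of the 6 symbol leaves contributes exactly 1 symbol transition.
  rqpsr : 5 symbol transitions
  (rqpsr)* : 5 symbol transitions
  (rqpsr)*p : 6 symbol transitions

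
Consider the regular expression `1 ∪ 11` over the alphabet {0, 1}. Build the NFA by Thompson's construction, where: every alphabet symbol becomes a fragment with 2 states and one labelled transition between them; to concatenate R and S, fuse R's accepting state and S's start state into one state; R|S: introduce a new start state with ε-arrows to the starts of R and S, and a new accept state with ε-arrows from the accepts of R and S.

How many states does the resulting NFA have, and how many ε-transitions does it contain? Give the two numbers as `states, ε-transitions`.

Building bottom-up:
Each of the 3 symbol leaves contributes 2 states and 0 ε-transitions.
  11 = 3 states, 0 ε-transitions
  1 ∪ 11 = 7 states, 4 ε-transitions

7, 4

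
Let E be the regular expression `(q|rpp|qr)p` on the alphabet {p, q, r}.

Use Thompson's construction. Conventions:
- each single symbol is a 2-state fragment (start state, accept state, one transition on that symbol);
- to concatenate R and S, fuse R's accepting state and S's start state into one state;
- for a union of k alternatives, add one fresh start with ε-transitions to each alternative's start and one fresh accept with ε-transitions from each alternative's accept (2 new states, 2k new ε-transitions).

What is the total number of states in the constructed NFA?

12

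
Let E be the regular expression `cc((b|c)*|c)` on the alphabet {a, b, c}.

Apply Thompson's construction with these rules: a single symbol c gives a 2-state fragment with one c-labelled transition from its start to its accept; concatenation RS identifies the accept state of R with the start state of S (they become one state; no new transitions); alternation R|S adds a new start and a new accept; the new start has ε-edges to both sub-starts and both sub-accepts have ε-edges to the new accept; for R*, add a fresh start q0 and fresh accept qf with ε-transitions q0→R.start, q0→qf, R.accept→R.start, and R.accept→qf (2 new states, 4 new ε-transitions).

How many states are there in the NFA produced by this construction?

Per subexpression:
Each of the 5 symbol leaves contributes a 2-state fragment.
  b|c → 6 states
  (b|c)* → 8 states
  (b|c)*|c → 12 states
  cc((b|c)*|c) → 14 states

14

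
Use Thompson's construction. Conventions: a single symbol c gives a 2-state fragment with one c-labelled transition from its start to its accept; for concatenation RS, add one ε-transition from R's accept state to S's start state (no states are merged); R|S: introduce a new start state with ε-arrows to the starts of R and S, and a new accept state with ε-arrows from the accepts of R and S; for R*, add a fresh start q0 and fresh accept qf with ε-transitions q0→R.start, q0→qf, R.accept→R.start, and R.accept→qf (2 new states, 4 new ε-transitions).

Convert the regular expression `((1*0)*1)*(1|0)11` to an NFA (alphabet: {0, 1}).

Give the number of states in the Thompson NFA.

Per subexpression:
Each of the 7 symbol leaves contributes a 2-state fragment.
  1* — 4 states
  1*0 — 6 states
  (1*0)* — 8 states
  (1*0)*1 — 10 states
  ((1*0)*1)* — 12 states
  1|0 — 6 states
  ((1*0)*1)*(1|0)11 — 22 states

22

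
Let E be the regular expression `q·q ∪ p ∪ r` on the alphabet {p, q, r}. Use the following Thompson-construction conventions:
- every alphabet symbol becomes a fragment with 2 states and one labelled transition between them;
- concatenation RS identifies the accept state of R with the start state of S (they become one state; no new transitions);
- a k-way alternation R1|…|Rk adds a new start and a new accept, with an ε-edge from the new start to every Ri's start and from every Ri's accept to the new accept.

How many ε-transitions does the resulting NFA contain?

6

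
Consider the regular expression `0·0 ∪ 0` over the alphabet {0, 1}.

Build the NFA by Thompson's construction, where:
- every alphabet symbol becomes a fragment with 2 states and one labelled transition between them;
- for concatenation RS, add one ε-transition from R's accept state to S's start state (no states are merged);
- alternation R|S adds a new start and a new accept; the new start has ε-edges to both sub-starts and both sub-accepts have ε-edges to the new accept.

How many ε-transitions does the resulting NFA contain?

Per subexpression:
Each of the 3 symbol leaves contributes 0 ε-transitions.
  0·0 — 1 ε-transition
  0·0 ∪ 0 — 5 ε-transitions

5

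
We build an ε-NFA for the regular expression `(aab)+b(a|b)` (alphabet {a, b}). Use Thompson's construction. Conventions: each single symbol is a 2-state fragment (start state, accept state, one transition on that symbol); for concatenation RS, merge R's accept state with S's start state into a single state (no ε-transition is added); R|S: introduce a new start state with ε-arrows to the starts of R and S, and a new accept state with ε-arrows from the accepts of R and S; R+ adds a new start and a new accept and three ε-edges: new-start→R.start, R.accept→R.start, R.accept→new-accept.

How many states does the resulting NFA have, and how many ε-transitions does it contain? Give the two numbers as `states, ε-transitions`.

12, 7

Building bottom-up:
Each of the 6 symbol leaves contributes 2 states and 0 ε-transitions.
  aab → 4 states, 0 ε-transitions
  (aab)+ → 6 states, 3 ε-transitions
  a|b → 6 states, 4 ε-transitions
  (aab)+b(a|b) → 12 states, 7 ε-transitions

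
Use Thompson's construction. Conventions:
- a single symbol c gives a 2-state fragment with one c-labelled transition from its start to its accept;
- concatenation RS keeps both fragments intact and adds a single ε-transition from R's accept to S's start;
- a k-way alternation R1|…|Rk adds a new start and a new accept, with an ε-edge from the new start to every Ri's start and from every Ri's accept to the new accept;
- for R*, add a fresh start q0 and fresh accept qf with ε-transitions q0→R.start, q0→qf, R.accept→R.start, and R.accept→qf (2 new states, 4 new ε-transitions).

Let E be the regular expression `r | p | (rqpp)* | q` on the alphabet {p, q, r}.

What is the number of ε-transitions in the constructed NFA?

By structural recursion:
Each of the 7 symbol leaves contributes 0 ε-transitions.
  rqpp → 3 ε-transitions
  (rqpp)* → 7 ε-transitions
  r | p | (rqpp)* | q → 15 ε-transitions

15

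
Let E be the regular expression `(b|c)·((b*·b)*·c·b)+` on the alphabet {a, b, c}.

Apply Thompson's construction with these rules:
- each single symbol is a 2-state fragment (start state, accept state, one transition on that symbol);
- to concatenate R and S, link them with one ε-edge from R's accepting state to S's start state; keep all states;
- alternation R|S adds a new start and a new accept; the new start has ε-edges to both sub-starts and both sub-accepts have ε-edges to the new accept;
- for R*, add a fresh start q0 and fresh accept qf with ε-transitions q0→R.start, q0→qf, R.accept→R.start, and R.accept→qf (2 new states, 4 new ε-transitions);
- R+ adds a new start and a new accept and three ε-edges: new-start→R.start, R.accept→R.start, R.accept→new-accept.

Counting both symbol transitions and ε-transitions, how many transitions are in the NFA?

25

Building bottom-up:
Each of the 6 symbol leaves contributes 1 transition (1 symbol, 0 ε).
  b|c : 6 transitions (2 symbol, 4 ε)
  b* : 5 transitions (1 symbol, 4 ε)
  b*·b : 7 transitions (2 symbol, 5 ε)
  (b*·b)* : 11 transitions (2 symbol, 9 ε)
  (b*·b)*·c·b : 15 transitions (4 symbol, 11 ε)
  ((b*·b)*·c·b)+ : 18 transitions (4 symbol, 14 ε)
  (b|c)·((b*·b)*·c·b)+ : 25 transitions (6 symbol, 19 ε)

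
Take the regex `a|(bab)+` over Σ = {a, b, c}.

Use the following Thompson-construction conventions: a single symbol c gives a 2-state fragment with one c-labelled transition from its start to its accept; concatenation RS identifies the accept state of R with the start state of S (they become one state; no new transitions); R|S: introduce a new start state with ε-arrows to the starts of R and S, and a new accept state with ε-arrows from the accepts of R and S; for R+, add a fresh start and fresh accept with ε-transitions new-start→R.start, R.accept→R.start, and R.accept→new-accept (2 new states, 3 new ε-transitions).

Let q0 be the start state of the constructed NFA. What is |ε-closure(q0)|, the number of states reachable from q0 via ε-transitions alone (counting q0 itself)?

Let C(F) = |ε-closure(F.start)| within fragment F, and note whether F accepts ε. Symbol fragments have C = 1 and do not accept ε. Then:
  bab → |closure| equals the left operand's closure size = 1 (its accept is not ε-reachable, so the closure stops there)
  (bab)+ → new start ε-reaches only the body's start; the new accept needs a symbol first: |closure| = 1 + 1 = 2
  a|(bab)+ → new start ε-reaches every alternative's start; none of them accept ε, so the new accept is not reached: |closure| = 1 + 1 + 2 = 4

4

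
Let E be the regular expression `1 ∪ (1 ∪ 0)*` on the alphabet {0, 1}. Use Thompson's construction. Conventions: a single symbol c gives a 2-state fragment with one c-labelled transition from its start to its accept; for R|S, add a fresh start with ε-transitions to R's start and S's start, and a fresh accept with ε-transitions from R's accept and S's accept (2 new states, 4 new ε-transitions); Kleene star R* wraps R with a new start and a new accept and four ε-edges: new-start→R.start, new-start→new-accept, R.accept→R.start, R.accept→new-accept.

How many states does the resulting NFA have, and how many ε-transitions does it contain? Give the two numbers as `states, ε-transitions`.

12, 12

Building bottom-up:
Each of the 3 symbol leaves contributes 2 states and 0 ε-transitions.
  1 ∪ 0 : 6 states, 4 ε-transitions
  (1 ∪ 0)* : 8 states, 8 ε-transitions
  1 ∪ (1 ∪ 0)* : 12 states, 12 ε-transitions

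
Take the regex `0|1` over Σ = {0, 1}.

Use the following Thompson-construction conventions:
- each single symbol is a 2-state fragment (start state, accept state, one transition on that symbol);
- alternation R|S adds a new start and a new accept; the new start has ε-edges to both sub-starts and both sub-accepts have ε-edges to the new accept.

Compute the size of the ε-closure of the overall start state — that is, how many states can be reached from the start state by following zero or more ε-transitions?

Work bottom-up. For each fragment F, track |ε-closure(F.start)| and whether F's accept lies in that closure (i.e. whether F accepts ε). A single-symbol fragment has closure size 1 and does not accept ε.
  0|1 → |ε-closure| = 1 + 1 + 1 = 3 (the new accept is not ε-reachable since no branch accepts ε)

3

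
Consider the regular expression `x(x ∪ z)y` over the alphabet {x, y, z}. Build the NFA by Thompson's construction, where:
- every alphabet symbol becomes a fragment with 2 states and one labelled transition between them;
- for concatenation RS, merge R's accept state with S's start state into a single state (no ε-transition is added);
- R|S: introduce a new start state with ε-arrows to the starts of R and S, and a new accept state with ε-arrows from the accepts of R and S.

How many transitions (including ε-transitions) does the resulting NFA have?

8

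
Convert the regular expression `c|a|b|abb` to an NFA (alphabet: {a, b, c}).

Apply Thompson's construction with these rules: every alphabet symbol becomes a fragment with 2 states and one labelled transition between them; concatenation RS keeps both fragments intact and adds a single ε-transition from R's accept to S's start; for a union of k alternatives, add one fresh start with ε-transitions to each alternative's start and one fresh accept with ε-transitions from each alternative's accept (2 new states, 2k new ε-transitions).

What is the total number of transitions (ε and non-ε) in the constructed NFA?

Building bottom-up:
Each of the 6 symbol leaves contributes 1 transition (1 symbol, 0 ε).
  abb : 5 transitions (3 symbol, 2 ε)
  c|a|b|abb : 16 transitions (6 symbol, 10 ε)

16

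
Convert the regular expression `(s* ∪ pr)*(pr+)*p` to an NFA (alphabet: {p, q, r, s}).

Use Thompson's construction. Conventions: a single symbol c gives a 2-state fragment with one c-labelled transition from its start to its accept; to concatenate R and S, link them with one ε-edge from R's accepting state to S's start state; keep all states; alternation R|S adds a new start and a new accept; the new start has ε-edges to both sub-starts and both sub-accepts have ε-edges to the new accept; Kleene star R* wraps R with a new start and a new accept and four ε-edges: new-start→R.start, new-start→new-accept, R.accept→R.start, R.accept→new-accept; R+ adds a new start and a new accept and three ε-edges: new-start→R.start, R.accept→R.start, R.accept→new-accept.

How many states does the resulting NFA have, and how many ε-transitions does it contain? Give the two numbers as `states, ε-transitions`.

22, 23

By structural recursion:
Each of the 6 symbol leaves contributes 2 states and 0 ε-transitions.
  s* → 4 states, 4 ε-transitions
  pr → 4 states, 1 ε-transition
  s* ∪ pr → 10 states, 9 ε-transitions
  (s* ∪ pr)* → 12 states, 13 ε-transitions
  r+ → 4 states, 3 ε-transitions
  pr+ → 6 states, 4 ε-transitions
  (pr+)* → 8 states, 8 ε-transitions
  (s* ∪ pr)*(pr+)*p → 22 states, 23 ε-transitions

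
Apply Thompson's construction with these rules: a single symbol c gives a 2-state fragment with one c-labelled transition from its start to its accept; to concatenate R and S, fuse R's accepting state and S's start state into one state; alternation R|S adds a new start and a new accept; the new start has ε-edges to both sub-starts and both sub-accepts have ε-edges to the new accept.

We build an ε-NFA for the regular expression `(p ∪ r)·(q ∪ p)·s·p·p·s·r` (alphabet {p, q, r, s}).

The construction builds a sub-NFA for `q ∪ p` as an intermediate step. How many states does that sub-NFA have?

6

Fragment for `q ∪ p`:
Each of the 2 symbol leaves contributes a 2-state fragment.
  q ∪ p = 6 states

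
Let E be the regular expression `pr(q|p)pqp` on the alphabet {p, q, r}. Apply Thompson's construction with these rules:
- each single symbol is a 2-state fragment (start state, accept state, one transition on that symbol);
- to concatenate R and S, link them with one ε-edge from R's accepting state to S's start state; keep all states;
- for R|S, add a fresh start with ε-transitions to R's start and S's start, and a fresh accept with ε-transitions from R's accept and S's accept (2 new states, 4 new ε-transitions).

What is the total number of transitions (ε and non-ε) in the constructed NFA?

Bottom-up over the parse tree:
Each of the 7 symbol leaves contributes 1 transition (1 symbol, 0 ε).
  q|p → 6 transitions (2 symbol, 4 ε)
  pr(q|p)pqp → 16 transitions (7 symbol, 9 ε)

16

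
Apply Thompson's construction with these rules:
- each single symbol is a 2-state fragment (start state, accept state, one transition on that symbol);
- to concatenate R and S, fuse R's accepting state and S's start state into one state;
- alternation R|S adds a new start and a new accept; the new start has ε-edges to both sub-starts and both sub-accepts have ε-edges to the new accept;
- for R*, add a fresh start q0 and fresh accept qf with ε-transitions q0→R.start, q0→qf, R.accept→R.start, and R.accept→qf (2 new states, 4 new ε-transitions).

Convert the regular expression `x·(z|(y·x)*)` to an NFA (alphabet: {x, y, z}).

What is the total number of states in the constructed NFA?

10

Bottom-up over the parse tree:
Each of the 4 symbol leaves contributes a 2-state fragment.
  y·x = 3 states
  (y·x)* = 5 states
  z|(y·x)* = 9 states
  x·(z|(y·x)*) = 10 states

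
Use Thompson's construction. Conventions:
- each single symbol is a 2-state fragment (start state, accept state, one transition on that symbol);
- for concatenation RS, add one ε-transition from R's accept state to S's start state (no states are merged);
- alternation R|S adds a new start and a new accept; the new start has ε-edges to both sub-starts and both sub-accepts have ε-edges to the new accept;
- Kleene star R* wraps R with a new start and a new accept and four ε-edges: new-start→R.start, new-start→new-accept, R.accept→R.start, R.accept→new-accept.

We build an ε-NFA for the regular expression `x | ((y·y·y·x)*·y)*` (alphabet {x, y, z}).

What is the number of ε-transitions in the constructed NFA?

Recursing over subexpressions:
Each of the 6 symbol leaves contributes 0 ε-transitions.
  y·y·y·x — 3 ε-transitions
  (y·y·y·x)* — 7 ε-transitions
  (y·y·y·x)*·y — 8 ε-transitions
  ((y·y·y·x)*·y)* — 12 ε-transitions
  x | ((y·y·y·x)*·y)* — 16 ε-transitions

16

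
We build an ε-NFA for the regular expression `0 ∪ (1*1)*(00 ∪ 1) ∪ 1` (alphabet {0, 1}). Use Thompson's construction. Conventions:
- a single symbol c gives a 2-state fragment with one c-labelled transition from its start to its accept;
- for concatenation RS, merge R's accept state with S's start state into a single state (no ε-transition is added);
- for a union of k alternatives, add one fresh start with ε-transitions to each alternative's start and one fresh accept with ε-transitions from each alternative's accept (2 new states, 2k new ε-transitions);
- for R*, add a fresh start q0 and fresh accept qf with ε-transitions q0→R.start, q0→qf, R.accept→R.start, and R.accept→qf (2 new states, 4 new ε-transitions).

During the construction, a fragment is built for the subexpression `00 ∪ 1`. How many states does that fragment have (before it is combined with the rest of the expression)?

Fragment for `00 ∪ 1`:
Each of the 3 symbol leaves contributes a 2-state fragment.
  00 = 3 states
  00 ∪ 1 = 7 states

7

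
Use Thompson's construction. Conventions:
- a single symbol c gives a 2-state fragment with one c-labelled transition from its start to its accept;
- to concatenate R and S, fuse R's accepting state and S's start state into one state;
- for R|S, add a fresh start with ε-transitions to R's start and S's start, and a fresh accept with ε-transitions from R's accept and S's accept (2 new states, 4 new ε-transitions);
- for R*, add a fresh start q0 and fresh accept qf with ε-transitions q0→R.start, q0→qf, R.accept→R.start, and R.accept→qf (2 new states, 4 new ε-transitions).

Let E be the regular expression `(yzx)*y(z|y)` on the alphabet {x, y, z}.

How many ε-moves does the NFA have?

8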